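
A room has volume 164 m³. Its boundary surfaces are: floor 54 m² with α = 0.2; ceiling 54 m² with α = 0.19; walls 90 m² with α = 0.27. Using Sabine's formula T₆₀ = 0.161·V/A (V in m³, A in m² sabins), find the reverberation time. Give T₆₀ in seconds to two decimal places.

A = Σ Sᵢαᵢ = 54·0.2 + 54·0.19 + 90·0.27 = 45.36 m².
T₆₀ = 0.161 × 164 / 45.36 = 0.582 s.

0.58 s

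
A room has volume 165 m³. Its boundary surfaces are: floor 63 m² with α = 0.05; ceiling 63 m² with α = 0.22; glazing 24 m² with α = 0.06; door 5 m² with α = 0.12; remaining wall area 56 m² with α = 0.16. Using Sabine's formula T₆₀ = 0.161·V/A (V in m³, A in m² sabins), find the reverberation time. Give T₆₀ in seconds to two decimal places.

Summing Sᵢαᵢ: 63·0.05 + 63·0.22 + 24·0.06 + 5·0.12 + 56·0.16 = 28.01 m².
T₆₀ = 0.161·V/A = 0.161·165/28.01 = 0.948 s.

0.95 s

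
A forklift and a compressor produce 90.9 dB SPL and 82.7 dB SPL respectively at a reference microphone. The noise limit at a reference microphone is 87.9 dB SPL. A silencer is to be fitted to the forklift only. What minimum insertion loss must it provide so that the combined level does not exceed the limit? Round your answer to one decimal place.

Fixed contribution from the other source: Σ 10^(L/10) = 10^(82.7/10) = 1.862e+08 (82.70 dB SPL).
To meet 87.9 dB SPL overall, the treated forklift may contribute at most 10^(87.9/10) − 1.862e+08 = 4.304e+08, i.e. 86.34 dB SPL.
So the forklift must be reduced from 90.9 to 86.34 dB SPL: IL = 4.56 dB.

4.6 dB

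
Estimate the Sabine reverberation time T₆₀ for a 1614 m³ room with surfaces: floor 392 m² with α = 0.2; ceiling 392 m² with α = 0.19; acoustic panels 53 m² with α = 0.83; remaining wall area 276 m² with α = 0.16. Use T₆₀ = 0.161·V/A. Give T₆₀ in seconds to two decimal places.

Total absorption A = 392·0.2 + 392·0.19 + 53·0.83 + 276·0.16 = 241.03 m² sabins.
T₆₀ = 0.161·V/A = 0.161·1614/241.03 = 1.078 s.

1.08 s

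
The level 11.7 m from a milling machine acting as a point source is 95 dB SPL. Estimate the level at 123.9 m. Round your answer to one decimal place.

Spherical spreading from a point source gives a 20·log₁₀(r₂/r₁) drop.
L₂ = 95 − 20·log₁₀(123.9/11.7) = 95 − 20.498 = 74.50 dB SPL.

74.5 dB SPL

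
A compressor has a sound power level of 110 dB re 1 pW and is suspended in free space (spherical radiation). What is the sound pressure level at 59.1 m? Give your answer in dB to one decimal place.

L_p = L_w − 10·log₁₀(4π·r²) with r = 59.1 m.
4π·r² = 4.389e+04 m², 10·log₁₀ of that is 46.424 dB.
L_p = 110 − 46.424 = 63.58 dB.

63.6 dB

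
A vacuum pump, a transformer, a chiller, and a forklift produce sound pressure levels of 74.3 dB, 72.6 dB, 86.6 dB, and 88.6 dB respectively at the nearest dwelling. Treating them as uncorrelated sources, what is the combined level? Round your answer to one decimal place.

90.9 dB

Incoherent sources combine by intensity addition: L_total = 10·log₁₀(Σ 10^(L_i/10)).
Σ 10^(L/10) = 10^(74.3/10) + 10^(72.6/10) + 10^(86.6/10) + 10^(88.6/10) = 1.227e+09.
L_total = 10·log₁₀(1.227e+09) = 90.89 dB.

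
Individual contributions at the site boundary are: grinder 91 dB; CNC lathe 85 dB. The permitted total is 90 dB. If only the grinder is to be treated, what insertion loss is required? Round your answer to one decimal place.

2.7 dB

Everything except the grinder sums to 10^(85/10) = 3.162e+08 in linear terms, 85.00 dB.
To meet 90 dB overall, the treated grinder may contribute at most 10^(90/10) − 3.162e+08 = 6.838e+08, i.e. 88.35 dB.
So the grinder must be reduced from 91 to 88.35 dB: IL = 2.65 dB.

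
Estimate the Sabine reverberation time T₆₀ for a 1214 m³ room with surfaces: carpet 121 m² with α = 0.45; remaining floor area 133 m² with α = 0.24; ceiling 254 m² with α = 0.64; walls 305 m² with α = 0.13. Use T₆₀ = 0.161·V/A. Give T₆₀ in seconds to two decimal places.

Total absorption A = 121·0.45 + 133·0.24 + 254·0.64 + 305·0.13 = 288.58 m² sabins.
T₆₀ = 0.161 × 1214 / 288.58 = 0.677 s.

0.68 s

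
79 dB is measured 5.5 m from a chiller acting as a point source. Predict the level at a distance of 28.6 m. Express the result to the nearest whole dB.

65 dB

Point-source attenuation: ΔL = 20·log₁₀(r₂/r₁) = 20·log₁₀(28.6/5.5) = 14.320 dB.
L₂ = 79 − 20·log₁₀(28.6/5.5) = 79 − 14.320 = 64.68 dB.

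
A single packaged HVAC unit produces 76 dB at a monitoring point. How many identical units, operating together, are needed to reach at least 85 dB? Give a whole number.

Need L₁ + 10·log₁₀ N ≥ 85, i.e. log₁₀ N ≥ 0.90.
N ≥ 10^(9.0/10) = 7.943, so N = 8.

8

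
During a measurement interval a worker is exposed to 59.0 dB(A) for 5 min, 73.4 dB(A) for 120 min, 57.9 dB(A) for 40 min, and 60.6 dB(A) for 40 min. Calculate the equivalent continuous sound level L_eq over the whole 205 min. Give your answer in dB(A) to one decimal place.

71.2 dB(A)

L_eq = 10·log₁₀[(1/T)·Σ tᵢ·10^(Lᵢ/10)] with T = 205 min.
Σ tᵢ·10^(Lᵢ/10) = 5·10^(59.0/10) + 120·10^(73.4/10) + 40·10^(57.9/10) + 40·10^(60.6/10) = 2.700e+09.
L_eq = 10·log₁₀(2.700e+09/205) = 71.20 dB(A).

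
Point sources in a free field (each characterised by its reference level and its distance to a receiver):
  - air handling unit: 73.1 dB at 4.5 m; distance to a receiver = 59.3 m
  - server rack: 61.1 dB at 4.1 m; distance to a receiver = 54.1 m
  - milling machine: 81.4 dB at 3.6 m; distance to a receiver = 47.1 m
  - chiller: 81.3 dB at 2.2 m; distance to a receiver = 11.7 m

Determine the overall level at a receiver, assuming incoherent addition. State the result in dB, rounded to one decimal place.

First find each source's level at the receiver (point-source: −20·log₁₀(r/r_ref)), then combine on an intensity basis.
air handling unit: 73.1 − 20·log₁₀(59.3/4.5) = 73.1 − 22.40 = 50.70 dB.
server rack: 61.1 − 20·log₁₀(54.1/4.1) = 61.1 − 22.41 = 38.69 dB.
milling machine: 81.4 − 20·log₁₀(47.1/3.6) = 81.4 − 22.33 = 59.07 dB.
chiller: 81.3 − 20·log₁₀(11.7/2.2) = 81.3 − 14.52 = 66.78 dB.
Σ 10^(L/10) = 5.701e+06 → L_total = 10·log₁₀(5.701e+06) = 67.56 dB.

67.6 dB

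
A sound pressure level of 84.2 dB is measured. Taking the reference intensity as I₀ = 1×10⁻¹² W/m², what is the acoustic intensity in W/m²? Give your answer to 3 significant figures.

I/I₀ = 10^(84.2/10) = 2.63e+08, so I = 2.63e+08 × 10⁻¹² W/m².

0.000263 W/m²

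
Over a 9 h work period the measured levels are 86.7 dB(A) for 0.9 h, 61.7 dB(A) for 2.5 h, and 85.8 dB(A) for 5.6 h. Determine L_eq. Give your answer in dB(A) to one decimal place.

84.5 dB(A)

The energy average is taken in the linear domain: L_eq = 10·log₁₀[(Σ tᵢ·10^(Lᵢ/10))/T], T = 9 h.
Σ tᵢ·10^(Lᵢ/10) = 0.9·10^(86.7/10) + 2.5·10^(61.7/10) + 5.6·10^(85.8/10) = 2.554e+09.
L_eq = 10·log₁₀(2.554e+09/9) = 84.53 dB(A).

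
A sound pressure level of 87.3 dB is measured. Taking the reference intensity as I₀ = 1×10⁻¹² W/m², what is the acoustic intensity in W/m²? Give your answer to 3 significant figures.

L = 10·log₁₀(I/I₀) ⇒ I = I₀·10^(L/10) = 10⁻¹² × 10^8.73.

0.000537 W/m²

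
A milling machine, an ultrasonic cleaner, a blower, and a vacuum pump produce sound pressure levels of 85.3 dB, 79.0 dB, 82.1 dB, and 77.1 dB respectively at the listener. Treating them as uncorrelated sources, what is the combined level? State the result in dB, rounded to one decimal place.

88.0 dB

For uncorrelated sources the intensities add, so convert each level to linear form, sum, and take 10·log₁₀ of the total.
Σ 10^(L/10) = 10^(85.3/10) + 10^(79.0/10) + 10^(82.1/10) + 10^(77.1/10) = 6.317e+08.
L_total = 10·log₁₀(6.317e+08) = 88.01 dB.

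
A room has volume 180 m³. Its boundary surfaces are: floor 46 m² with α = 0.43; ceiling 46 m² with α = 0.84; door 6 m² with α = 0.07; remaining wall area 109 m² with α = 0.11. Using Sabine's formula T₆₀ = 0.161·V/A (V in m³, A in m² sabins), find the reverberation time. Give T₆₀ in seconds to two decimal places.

0.41 s

A = Σ Sᵢαᵢ = 46·0.43 + 46·0.84 + 6·0.07 + 109·0.11 = 70.83 m².
T₆₀ = 0.161 × 180 / 70.83 = 0.409 s.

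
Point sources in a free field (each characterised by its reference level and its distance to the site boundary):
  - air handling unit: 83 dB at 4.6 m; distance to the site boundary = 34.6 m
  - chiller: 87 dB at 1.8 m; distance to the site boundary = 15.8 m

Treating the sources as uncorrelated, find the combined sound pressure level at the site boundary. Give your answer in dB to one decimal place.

First find each source's level at the receiver (point-source: −20·log₁₀(r/r_ref)), then combine on an intensity basis.
air handling unit: 83 − 20·log₁₀(34.6/4.6) = 83 − 17.53 = 65.47 dB.
chiller: 87 − 20·log₁₀(15.8/1.8) = 87 − 18.87 = 68.13 dB.
Σ 10^(L/10) = 1.003e+07 → L_total = 10·log₁₀(1.003e+07) = 70.01 dB.

70.0 dB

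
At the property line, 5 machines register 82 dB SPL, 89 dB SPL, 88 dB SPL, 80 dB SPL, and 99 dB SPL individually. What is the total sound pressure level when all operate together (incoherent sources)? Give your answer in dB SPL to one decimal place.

Incoherent sources combine by intensity addition: L_total = 10·log₁₀(Σ 10^(L_i/10)).
Σ 10^(L/10) = 10^(82/10) + 10^(89/10) + 10^(88/10) + 10^(80/10) + 10^(99/10) = 9.627e+09.
L_total = 10·log₁₀(9.627e+09) = 99.83 dB SPL.

99.8 dB SPL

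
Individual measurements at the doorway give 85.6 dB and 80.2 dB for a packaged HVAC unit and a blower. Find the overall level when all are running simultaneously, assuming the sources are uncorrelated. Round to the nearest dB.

87 dB

For uncorrelated sources the intensities add, so convert each level to linear form, sum, and take 10·log₁₀ of the total.
Σ 10^(L/10) = 10^(85.6/10) + 10^(80.2/10) = 4.678e+08.
L_total = 10·log₁₀(4.678e+08) = 86.70 dB.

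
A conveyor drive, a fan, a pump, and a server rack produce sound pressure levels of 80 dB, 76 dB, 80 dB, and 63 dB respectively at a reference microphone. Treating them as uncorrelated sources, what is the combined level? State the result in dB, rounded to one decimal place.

83.8 dB

For uncorrelated sources the intensities add, so convert each level to linear form, sum, and take 10·log₁₀ of the total.
Σ 10^(L/10) = 10^(80/10) + 10^(76/10) + 10^(80/10) + 10^(63/10) = 2.418e+08.
L_total = 10·log₁₀(2.418e+08) = 83.83 dB.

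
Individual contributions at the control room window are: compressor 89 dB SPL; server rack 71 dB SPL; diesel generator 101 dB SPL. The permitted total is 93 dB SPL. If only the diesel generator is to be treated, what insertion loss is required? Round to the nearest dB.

Everything except the diesel generator sums to 10^(89/10) + 10^(71/10) = 8.069e+08 in linear terms, 89.07 dB SPL.
To meet 93 dB SPL overall, the treated diesel generator may contribute at most 10^(93/10) − 8.069e+08 = 1.188e+09, i.e. 90.75 dB SPL.
Required insertion loss = 101 − 90.75 = 10.25 dB.

10 dB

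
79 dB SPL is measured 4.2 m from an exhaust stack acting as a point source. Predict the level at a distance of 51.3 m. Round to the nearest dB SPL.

Spherical spreading from a point source gives a 20·log₁₀(r₂/r₁) drop.
L₂ = 79 − 20·log₁₀(51.3/4.2) = 79 − 21.737 = 57.26 dB SPL.

57 dB SPL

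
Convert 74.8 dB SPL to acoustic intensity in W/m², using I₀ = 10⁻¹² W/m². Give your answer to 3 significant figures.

3.02e-05 W/m²

L = 10·log₁₀(I/I₀) ⇒ I = I₀·10^(L/10) = 10⁻¹² × 10^7.48.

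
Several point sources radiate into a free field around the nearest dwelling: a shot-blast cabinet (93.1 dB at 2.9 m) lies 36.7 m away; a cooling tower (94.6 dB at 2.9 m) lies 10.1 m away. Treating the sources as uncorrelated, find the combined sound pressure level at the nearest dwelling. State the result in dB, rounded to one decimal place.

Propagate each source to the receiver with L = L_ref − 20·log₁₀(r/r_ref), then add intensities.
shot-blast cabinet: 93.1 − 20·log₁₀(36.7/2.9) = 93.1 − 22.05 = 71.05 dB.
cooling tower: 94.6 − 20·log₁₀(10.1/2.9) = 94.6 − 10.84 = 83.76 dB.
Σ 10^(L/10) = 2.505e+08 → L_total = 10·log₁₀(2.505e+08) = 83.99 dB.

84.0 dB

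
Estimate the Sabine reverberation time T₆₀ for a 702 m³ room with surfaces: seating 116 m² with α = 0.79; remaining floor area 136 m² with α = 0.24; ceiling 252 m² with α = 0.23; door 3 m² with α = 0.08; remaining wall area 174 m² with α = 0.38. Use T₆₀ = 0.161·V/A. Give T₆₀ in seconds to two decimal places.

0.45 s

A = Σ Sᵢαᵢ = 116·0.79 + 136·0.24 + 252·0.23 + 3·0.08 + 174·0.38 = 248.60 m².
T₆₀ = 0.161 × 702 / 248.60 = 0.455 s.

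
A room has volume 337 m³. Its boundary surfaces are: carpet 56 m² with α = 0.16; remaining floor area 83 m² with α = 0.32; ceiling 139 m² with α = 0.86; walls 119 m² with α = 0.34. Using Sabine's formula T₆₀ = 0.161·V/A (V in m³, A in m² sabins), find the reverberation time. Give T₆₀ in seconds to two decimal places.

0.28 s

Total absorption A = 56·0.16 + 83·0.32 + 139·0.86 + 119·0.34 = 195.52 m² sabins.
T₆₀ = 0.161 × 337 / 195.52 = 0.278 s.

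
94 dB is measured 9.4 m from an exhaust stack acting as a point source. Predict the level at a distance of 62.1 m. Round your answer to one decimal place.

Spherical spreading from a point source gives a 20·log₁₀(r₂/r₁) drop.
L₂ = 94 − 20·log₁₀(62.1/9.4) = 94 − 16.399 = 77.60 dB.

77.6 dB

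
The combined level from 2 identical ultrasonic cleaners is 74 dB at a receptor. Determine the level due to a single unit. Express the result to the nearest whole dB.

Dividing the total intensity by 2 lowers the level by 10·log₁₀ 2 = 3.010 dB: L₁ = 74 − 3.010.

71 dB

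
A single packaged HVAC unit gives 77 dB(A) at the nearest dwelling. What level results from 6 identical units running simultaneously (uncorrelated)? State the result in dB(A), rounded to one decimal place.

L_total = L₁ + 10·log₁₀ N for N identical incoherent sources.
L_total = 77 + 10·log₁₀(6) = 77 + 7.782 = 84.78 dB(A).

84.8 dB(A)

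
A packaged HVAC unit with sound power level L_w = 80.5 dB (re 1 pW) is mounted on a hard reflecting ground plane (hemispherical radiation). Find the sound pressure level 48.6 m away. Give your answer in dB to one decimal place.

The power spreads over a hemisphere of area 2π·r², so L_p = L_w − 10·log₁₀(2π·r²).
2π·r² = 1.484e+04 m², 10·log₁₀ of that is 41.715 dB.
L_p = 80.5 − 41.715 = 38.79 dB.

38.8 dB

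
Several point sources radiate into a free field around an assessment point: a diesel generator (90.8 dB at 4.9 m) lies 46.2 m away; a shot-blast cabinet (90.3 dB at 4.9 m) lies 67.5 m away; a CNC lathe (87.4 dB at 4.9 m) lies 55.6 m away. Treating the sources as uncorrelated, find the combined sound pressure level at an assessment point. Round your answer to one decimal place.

Apply inverse-square spreading to bring every level to the receiver, then sum 10^(L/10).
diesel generator: 90.8 − 20·log₁₀(46.2/4.9) = 90.8 − 19.49 = 71.31 dB.
shot-blast cabinet: 90.3 − 20·log₁₀(67.5/4.9) = 90.3 − 22.78 = 67.52 dB.
CNC lathe: 87.4 − 20·log₁₀(55.6/4.9) = 87.4 − 21.10 = 66.30 dB.
Σ 10^(L/10) = 2.344e+07 → L_total = 10·log₁₀(2.344e+07) = 73.70 dB.

73.7 dB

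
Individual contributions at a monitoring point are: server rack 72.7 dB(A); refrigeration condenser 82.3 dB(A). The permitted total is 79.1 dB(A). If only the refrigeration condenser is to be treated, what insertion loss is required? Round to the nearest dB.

4 dB

Fixed contribution from the other source: Σ 10^(L/10) = 10^(72.7/10) = 1.862e+07 (72.70 dB(A)).
To meet 79.1 dB(A) overall, the treated refrigeration condenser may contribute at most 10^(79.1/10) − 1.862e+07 = 6.266e+07, i.e. 77.97 dB(A).
So the refrigeration condenser must be reduced from 82.3 to 77.97 dB(A): IL = 4.33 dB.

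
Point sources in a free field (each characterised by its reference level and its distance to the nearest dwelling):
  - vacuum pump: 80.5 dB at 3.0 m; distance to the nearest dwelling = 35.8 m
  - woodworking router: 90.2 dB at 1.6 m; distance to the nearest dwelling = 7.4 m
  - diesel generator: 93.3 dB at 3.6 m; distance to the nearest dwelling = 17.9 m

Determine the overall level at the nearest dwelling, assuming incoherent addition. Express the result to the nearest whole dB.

Apply inverse-square spreading to bring every level to the receiver, then sum 10^(L/10).
vacuum pump: 80.5 − 20·log₁₀(35.8/3.0) = 80.5 − 21.54 = 58.96 dB.
woodworking router: 90.2 − 20·log₁₀(7.4/1.6) = 90.2 − 13.30 = 76.90 dB.
diesel generator: 93.3 − 20·log₁₀(17.9/3.6) = 93.3 − 13.93 = 79.37 dB.
Σ 10^(L/10) = 1.362e+08 → L_total = 10·log₁₀(1.362e+08) = 81.34 dB.

81 dB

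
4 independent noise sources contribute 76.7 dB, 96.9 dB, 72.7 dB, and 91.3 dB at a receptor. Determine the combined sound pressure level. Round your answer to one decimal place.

For uncorrelated sources the intensities add, so convert each level to linear form, sum, and take 10·log₁₀ of the total.
Σ 10^(L/10) = 10^(76.7/10) + 10^(96.9/10) + 10^(72.7/10) + 10^(91.3/10) = 6.312e+09.
L_total = 10·log₁₀(6.312e+09) = 98.00 dB.

98.0 dB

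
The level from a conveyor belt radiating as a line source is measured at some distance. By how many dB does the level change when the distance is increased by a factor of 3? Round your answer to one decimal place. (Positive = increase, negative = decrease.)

-4.8 dB

With cylindrical spreading the level changes by −10·log₁₀(r₂/r₁).
ΔL = −10·log₁₀(3) = -4.77 dB.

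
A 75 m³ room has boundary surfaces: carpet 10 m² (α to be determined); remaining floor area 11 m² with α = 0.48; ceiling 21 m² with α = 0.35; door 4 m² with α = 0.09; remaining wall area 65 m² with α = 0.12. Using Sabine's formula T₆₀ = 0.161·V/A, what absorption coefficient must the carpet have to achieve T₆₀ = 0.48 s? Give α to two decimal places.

0.44

A = 0.161·V/T₆₀ = 0.161·75/0.48 = 25.16 m² sabins.
Absorption from the other surfaces = 11·0.48 + 21·0.35 + 4·0.09 + 65·0.12 = 20.79 m², so the carpet must supply 4.37 m² over 10 m².
α = 4.37/10 = 0.437.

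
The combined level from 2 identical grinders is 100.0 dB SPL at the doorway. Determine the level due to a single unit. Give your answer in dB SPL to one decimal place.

2 equal contributions raise the level by 10·log₁₀ 2 = 3.010 dB, so each unit alone gives 100.0 − 3.010.

97.0 dB SPL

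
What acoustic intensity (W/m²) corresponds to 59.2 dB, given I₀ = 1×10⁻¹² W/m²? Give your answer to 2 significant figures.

I/I₀ = 10^(59.2/10) = 8.318e+05, so I = 8.318e+05 × 10⁻¹² W/m².

8.3e-07 W/m²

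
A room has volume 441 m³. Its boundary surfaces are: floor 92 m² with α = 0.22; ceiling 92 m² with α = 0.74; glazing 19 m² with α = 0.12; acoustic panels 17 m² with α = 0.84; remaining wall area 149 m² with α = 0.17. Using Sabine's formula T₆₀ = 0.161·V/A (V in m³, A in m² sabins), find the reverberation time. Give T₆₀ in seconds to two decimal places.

0.55 s

Total absorption A = 92·0.22 + 92·0.74 + 19·0.12 + 17·0.84 + 149·0.17 = 130.21 m² sabins.
T₆₀ = 0.161 × 441 / 130.21 = 0.545 s.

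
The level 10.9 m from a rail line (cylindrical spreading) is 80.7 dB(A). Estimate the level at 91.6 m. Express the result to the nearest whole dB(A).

71 dB(A)

For a line source, L₂ = L₁ − 10·log₁₀(r₂/r₁).
L₂ = 80.7 − 10·log₁₀(91.6/10.9) = 80.7 − 9.245 = 71.46 dB(A).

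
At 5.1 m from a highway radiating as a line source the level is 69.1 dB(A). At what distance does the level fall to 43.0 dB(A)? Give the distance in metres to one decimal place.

Line-source spreading drops the level by 10·log₁₀(r₂/r₁); inverting, r₂/r₁ = 10^(ΔL/10).
r₂ = 5.1·10^((69.1−43.0)/10) = 5.1·10^(26.1/10) = 2077.64 m.

2077.6 m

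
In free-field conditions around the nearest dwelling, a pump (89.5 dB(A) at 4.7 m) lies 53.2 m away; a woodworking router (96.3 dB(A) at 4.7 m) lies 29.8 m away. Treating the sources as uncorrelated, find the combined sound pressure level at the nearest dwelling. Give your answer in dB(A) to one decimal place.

80.5 dB(A)

Apply inverse-square spreading to bring every level to the receiver, then sum 10^(L/10).
pump: 89.5 − 20·log₁₀(53.2/4.7) = 89.5 − 21.08 = 68.42 dB(A).
woodworking router: 96.3 − 20·log₁₀(29.8/4.7) = 96.3 − 16.04 = 80.26 dB(A).
Σ 10^(L/10) = 1.131e+08 → L_total = 10·log₁₀(1.131e+08) = 80.53 dB(A).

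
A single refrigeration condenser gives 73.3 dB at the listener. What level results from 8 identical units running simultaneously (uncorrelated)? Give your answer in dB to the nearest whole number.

L_total = L₁ + 10·log₁₀ N for N identical incoherent sources.
L_total = 73.3 + 10·log₁₀(8) = 73.3 + 9.031 = 82.33 dB.

82 dB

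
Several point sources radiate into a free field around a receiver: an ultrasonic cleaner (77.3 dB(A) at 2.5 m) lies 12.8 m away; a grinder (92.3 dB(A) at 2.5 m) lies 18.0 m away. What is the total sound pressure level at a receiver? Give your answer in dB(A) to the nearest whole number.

Apply inverse-square spreading to bring every level to the receiver, then sum 10^(L/10).
ultrasonic cleaner: 77.3 − 20·log₁₀(12.8/2.5) = 77.3 − 14.19 = 63.11 dB(A).
grinder: 92.3 − 20·log₁₀(18.0/2.5) = 92.3 − 17.15 = 75.15 dB(A).
Σ 10^(L/10) = 3.481e+07 → L_total = 10·log₁₀(3.481e+07) = 75.42 dB(A).

75 dB(A)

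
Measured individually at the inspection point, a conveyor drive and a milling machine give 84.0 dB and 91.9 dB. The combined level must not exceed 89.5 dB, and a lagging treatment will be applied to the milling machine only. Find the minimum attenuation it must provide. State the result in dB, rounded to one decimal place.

3.8 dB

The untreated sources together contribute 10^(84.0/10) = 2.512e+08, i.e. 84.00 dB.
The limit corresponds to 10^(89.5/10) = 8.913e+08; subtracting the fixed part leaves 6.401e+08 for the milling machine, i.e. 88.06 dB.
Required insertion loss = 91.9 − 88.06 = 3.84 dB.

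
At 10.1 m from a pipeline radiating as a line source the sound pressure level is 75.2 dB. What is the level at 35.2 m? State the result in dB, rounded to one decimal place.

Line-source attenuation: ΔL = 10·log₁₀(r₂/r₁) = 10·log₁₀(35.2/10.1) = 5.422 dB.
L₂ = 75.2 − 10·log₁₀(35.2/10.1) = 75.2 − 5.422 = 69.78 dB.

69.8 dB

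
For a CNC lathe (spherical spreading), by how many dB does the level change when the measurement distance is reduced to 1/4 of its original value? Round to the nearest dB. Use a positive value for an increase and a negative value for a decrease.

+12 dB

Point-source spreading: ΔL = −20·log₁₀(r₂/r₁).
ΔL = −20·log₁₀(0.25) = +12.04 dB.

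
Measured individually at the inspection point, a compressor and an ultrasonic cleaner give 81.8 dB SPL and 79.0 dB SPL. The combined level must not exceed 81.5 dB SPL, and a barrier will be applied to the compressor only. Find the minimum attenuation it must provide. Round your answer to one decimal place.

Everything except the compressor sums to 10^(79.0/10) = 7.943e+07 in linear terms, 79.00 dB SPL.
The limit corresponds to 10^(81.5/10) = 1.413e+08; subtracting the fixed part leaves 6.182e+07 for the compressor, i.e. 77.91 dB SPL.
So the compressor must be reduced from 81.8 to 77.91 dB SPL: IL = 3.89 dB.

3.9 dB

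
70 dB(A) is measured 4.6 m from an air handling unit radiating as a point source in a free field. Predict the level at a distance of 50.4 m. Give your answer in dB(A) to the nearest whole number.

Point-source attenuation: ΔL = 20·log₁₀(r₂/r₁) = 20·log₁₀(50.4/4.6) = 20.793 dB.
L₂ = 70 − 20·log₁₀(50.4/4.6) = 70 − 20.793 = 49.21 dB(A).

49 dB(A)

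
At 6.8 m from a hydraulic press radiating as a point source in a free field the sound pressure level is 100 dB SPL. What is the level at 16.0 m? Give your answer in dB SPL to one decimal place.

For a point source, L₂ = L₁ − 20·log₁₀(r₂/r₁).
L₂ = 100 − 20·log₁₀(16.0/6.8) = 100 − 7.432 = 92.57 dB SPL.

92.6 dB SPL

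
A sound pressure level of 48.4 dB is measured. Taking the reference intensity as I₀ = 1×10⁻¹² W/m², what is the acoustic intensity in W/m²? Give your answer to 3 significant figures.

6.92e-08 W/m²

I/I₀ = 10^(48.4/10) = 6.918e+04, so I = 6.918e+04 × 10⁻¹² W/m².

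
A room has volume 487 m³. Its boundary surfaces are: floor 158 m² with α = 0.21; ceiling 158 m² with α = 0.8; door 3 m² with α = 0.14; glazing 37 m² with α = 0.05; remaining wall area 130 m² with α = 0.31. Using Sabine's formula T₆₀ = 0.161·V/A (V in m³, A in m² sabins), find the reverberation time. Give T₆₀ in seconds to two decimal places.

0.39 s

Summing Sᵢαᵢ: 158·0.21 + 158·0.8 + 3·0.14 + 37·0.05 + 130·0.31 = 202.15 m².
T₆₀ = 0.161 × 487 / 202.15 = 0.388 s.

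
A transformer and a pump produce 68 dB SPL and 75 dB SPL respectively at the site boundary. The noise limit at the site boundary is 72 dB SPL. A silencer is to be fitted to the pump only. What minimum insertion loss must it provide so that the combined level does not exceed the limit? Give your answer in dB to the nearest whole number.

5 dB

Fixed contribution from the other source: Σ 10^(L/10) = 10^(68/10) = 6.310e+06 (68.00 dB SPL).
To meet 72 dB SPL overall, the treated pump may contribute at most 10^(72/10) − 6.310e+06 = 9.539e+06, i.e. 69.80 dB SPL.
So the pump must be reduced from 75 to 69.80 dB SPL: IL = 5.20 dB.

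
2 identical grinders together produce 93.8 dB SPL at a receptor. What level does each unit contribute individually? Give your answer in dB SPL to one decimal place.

2 equal contributions raise the level by 10·log₁₀ 2 = 3.010 dB, so each unit alone gives 93.8 − 3.010.

90.8 dB SPL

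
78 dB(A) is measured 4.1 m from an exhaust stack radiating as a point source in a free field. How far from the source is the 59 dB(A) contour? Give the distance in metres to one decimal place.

Point-source spreading drops the level by 20·log₁₀(r₂/r₁); inverting, r₂/r₁ = 10^(ΔL/20).
r₂ = 4.1·10^((78−59)/20) = 4.1·10^(19.0/20) = 36.54 m.

36.5 m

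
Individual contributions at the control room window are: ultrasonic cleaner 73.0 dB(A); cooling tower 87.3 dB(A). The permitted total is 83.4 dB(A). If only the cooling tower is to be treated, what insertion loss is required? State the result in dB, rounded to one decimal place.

The untreated sources together contribute 10^(73.0/10) = 1.995e+07, i.e. 73.00 dB(A).
To meet 83.4 dB(A) overall, the treated cooling tower may contribute at most 10^(83.4/10) − 1.995e+07 = 1.988e+08, i.e. 82.98 dB(A).
So the cooling tower must be reduced from 87.3 to 82.98 dB(A): IL = 4.32 dB.

4.3 dB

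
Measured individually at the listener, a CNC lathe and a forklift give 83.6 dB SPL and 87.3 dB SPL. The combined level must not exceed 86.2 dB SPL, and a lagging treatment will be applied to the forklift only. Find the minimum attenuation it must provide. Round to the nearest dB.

5 dB

Everything except the forklift sums to 10^(83.6/10) = 2.291e+08 in linear terms, 83.60 dB SPL.
The limit corresponds to 10^(86.2/10) = 4.169e+08; subtracting the fixed part leaves 1.878e+08 for the forklift, i.e. 82.74 dB SPL.
Required insertion loss = 87.3 − 82.74 = 4.56 dB.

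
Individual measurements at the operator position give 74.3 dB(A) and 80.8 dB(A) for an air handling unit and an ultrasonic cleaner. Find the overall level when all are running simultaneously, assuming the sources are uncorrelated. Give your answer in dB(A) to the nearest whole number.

82 dB(A)

For uncorrelated sources the intensities add, so convert each level to linear form, sum, and take 10·log₁₀ of the total.
Σ 10^(L/10) = 10^(74.3/10) + 10^(80.8/10) = 1.471e+08.
L_total = 10·log₁₀(1.471e+08) = 81.68 dB(A).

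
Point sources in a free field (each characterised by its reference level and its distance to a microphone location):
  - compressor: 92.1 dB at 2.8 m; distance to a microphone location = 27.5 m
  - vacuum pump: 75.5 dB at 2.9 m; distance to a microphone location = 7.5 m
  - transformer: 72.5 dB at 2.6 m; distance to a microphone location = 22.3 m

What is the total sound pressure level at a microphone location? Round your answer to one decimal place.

73.5 dB

Propagate each source to the receiver with L = L_ref − 20·log₁₀(r/r_ref), then add intensities.
compressor: 92.1 − 20·log₁₀(27.5/2.8) = 92.1 − 19.84 = 72.26 dB.
vacuum pump: 75.5 − 20·log₁₀(7.5/2.9) = 75.5 − 8.25 = 67.25 dB.
transformer: 72.5 − 20·log₁₀(22.3/2.6) = 72.5 − 18.67 = 53.83 dB.
Σ 10^(L/10) = 2.236e+07 → L_total = 10·log₁₀(2.236e+07) = 73.49 dB.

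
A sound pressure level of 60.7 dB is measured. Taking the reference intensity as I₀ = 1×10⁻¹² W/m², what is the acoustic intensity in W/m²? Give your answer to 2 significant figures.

1.2e-06 W/m²

I = I₀·10^(L/10) = 10⁻¹² × 10^(60.7/10) = 10^(-5.930).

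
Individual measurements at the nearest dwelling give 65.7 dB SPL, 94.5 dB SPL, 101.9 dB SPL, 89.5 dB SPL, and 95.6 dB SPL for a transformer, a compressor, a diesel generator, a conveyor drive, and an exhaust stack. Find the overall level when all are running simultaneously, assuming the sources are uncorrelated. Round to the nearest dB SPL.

104 dB SPL

Incoherent sources combine by intensity addition: L_total = 10·log₁₀(Σ 10^(L_i/10)).
Σ 10^(L/10) = 10^(65.7/10) + 10^(94.5/10) + 10^(101.9/10) + 10^(89.5/10) + 10^(95.6/10) = 2.283e+10.
L_total = 10·log₁₀(2.283e+10) = 103.59 dB SPL.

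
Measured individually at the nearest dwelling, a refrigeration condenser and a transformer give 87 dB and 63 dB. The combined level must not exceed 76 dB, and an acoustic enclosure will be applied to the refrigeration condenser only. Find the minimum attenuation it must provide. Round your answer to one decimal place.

11.2 dB

Fixed contribution from the other source: Σ 10^(L/10) = 10^(63/10) = 1.995e+06 (63.00 dB).
The limit corresponds to 10^(76/10) = 3.981e+07; subtracting the fixed part leaves 3.782e+07 for the refrigeration condenser, i.e. 75.78 dB.
Required insertion loss = 87 − 75.78 = 11.22 dB.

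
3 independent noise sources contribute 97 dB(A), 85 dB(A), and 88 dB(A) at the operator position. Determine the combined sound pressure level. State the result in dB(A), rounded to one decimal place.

Incoherent sources combine by intensity addition: L_total = 10·log₁₀(Σ 10^(L_i/10)).
Σ 10^(L/10) = 10^(97/10) + 10^(85/10) + 10^(88/10) = 5.959e+09.
L_total = 10·log₁₀(5.959e+09) = 97.75 dB(A).

97.8 dB(A)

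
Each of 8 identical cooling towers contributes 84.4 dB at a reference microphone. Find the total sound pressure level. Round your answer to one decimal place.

With 8 equal, uncorrelated contributions the intensity is 8× that of one unit, giving a rise of 10·log₁₀ 8.
L_total = 84.4 + 10·log₁₀(8) = 84.4 + 9.031 = 93.43 dB.

93.4 dB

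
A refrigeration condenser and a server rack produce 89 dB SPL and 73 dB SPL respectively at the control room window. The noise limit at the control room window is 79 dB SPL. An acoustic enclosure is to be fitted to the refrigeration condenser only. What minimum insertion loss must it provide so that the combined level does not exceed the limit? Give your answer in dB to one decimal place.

11.3 dB

Everything except the refrigeration condenser sums to 10^(73/10) = 1.995e+07 in linear terms, 73.00 dB SPL.
The limit corresponds to 10^(79/10) = 7.943e+07; subtracting the fixed part leaves 5.948e+07 for the refrigeration condenser, i.e. 77.74 dB SPL.
Required insertion loss = 89 − 77.74 = 11.26 dB.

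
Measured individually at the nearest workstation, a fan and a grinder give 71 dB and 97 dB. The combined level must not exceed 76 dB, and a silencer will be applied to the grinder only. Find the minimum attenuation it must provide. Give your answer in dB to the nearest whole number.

Fixed contribution from the other source: Σ 10^(L/10) = 10^(71/10) = 1.259e+07 (71.00 dB).
The limit corresponds to 10^(76/10) = 3.981e+07; subtracting the fixed part leaves 2.722e+07 for the grinder, i.e. 74.35 dB.
So the grinder must be reduced from 97 to 74.35 dB: IL = 22.65 dB.

23 dB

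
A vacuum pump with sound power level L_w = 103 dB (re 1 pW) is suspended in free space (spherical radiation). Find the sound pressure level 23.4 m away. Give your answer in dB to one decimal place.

64.6 dB

The power spreads over a sphere of area 4π·r², so L_p = L_w − 10·log₁₀(4π·r²).
4π·r² = 6881 m², 10·log₁₀ of that is 38.376 dB.
L_p = 103 − 38.376 = 64.62 dB.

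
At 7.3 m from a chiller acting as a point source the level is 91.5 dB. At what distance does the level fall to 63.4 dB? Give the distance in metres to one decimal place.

185.5 m

Point-source spreading drops the level by 20·log₁₀(r₂/r₁); inverting, r₂/r₁ = 10^(ΔL/20).
r₂ = 7.3·10^((91.5−63.4)/20) = 7.3·10^(28.1/20) = 185.49 m.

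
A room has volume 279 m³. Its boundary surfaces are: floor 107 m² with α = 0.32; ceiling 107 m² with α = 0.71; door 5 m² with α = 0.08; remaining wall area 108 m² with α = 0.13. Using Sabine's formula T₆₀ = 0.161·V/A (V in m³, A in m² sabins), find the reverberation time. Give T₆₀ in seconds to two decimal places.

A = Σ Sᵢαᵢ = 107·0.32 + 107·0.71 + 5·0.08 + 108·0.13 = 124.65 m².
T₆₀ = 0.161·V/A = 0.161·279/124.65 = 0.360 s.

0.36 s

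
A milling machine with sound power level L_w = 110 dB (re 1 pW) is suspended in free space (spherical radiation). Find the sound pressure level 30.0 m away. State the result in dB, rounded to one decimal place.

L_p = L_w − 10·log₁₀(4π·r²) with r = 30.0 m.
4π·r² = 1.131e+04 m², 10·log₁₀ of that is 40.535 dB.
L_p = 110 − 40.535 = 69.47 dB.

69.5 dB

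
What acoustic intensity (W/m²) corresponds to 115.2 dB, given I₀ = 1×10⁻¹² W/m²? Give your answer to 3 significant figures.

I = I₀·10^(L/10) = 10⁻¹² × 10^(115.2/10) = 10^(-0.480).

0.331 W/m²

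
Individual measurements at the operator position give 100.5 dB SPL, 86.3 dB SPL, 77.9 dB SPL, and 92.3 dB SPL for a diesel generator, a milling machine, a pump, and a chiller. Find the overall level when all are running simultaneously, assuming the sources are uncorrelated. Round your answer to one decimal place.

101.3 dB SPL

For uncorrelated sources the intensities add, so convert each level to linear form, sum, and take 10·log₁₀ of the total.
Σ 10^(L/10) = 10^(100.5/10) + 10^(86.3/10) + 10^(77.9/10) + 10^(92.3/10) = 1.341e+10.
L_total = 10·log₁₀(1.341e+10) = 101.27 dB SPL.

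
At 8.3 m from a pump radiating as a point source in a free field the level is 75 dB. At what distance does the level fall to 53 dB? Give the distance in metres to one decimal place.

Point-source spreading drops the level by 20·log₁₀(r₂/r₁); inverting, r₂/r₁ = 10^(ΔL/20).
r₂ = 8.3·10^((75−53)/20) = 8.3·10^(22.0/20) = 104.49 m.

104.5 m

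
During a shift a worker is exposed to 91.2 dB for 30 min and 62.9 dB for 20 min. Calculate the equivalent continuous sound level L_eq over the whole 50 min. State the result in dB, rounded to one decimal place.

L_eq = 10·log₁₀[(1/T)·Σ tᵢ·10^(Lᵢ/10)] with T = 50 min.
Σ tᵢ·10^(Lᵢ/10) = 30·10^(91.2/10) + 20·10^(62.9/10) = 3.959e+10.
L_eq = 10·log₁₀(3.959e+10/50) = 88.99 dB.

89.0 dB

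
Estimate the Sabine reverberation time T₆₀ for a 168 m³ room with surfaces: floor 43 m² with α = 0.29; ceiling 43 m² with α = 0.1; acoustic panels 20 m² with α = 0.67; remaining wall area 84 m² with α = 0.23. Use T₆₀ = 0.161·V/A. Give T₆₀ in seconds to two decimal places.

A = Σ Sᵢαᵢ = 43·0.29 + 43·0.1 + 20·0.67 + 84·0.23 = 49.49 m².
T₆₀ = 0.161·V/A = 0.161·168/49.49 = 0.547 s.

0.55 s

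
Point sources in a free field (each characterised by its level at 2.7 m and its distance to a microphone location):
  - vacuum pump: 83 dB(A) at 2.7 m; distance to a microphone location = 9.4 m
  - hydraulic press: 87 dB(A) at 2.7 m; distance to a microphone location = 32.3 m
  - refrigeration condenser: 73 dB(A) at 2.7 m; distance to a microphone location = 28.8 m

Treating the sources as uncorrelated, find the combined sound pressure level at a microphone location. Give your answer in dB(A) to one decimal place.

First find each source's level at the receiver (point-source: −20·log₁₀(r/r_ref)), then combine on an intensity basis.
vacuum pump: 83 − 20·log₁₀(9.4/2.7) = 83 − 10.84 = 72.16 dB(A).
hydraulic press: 87 − 20·log₁₀(32.3/2.7) = 87 − 21.56 = 65.44 dB(A).
refrigeration condenser: 73 − 20·log₁₀(28.8/2.7) = 73 − 20.56 = 52.44 dB(A).
Σ 10^(L/10) = 2.014e+07 → L_total = 10·log₁₀(2.014e+07) = 73.04 dB(A).

73.0 dB(A)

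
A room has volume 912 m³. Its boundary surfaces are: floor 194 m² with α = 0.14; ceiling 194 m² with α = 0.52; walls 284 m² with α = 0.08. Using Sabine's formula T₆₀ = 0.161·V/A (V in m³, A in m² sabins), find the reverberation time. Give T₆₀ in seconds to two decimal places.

Summing Sᵢαᵢ: 194·0.14 + 194·0.52 + 284·0.08 = 150.76 m².
T₆₀ = 0.161·V/A = 0.161·912/150.76 = 0.974 s.

0.97 s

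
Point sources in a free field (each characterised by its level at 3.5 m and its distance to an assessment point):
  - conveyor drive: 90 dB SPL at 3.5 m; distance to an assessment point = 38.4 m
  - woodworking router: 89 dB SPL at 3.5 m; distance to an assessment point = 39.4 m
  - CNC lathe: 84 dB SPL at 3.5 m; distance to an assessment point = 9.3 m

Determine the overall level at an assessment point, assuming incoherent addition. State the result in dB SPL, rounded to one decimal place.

Apply inverse-square spreading to bring every level to the receiver, then sum 10^(L/10).
conveyor drive: 90 − 20·log₁₀(38.4/3.5) = 90 − 20.81 = 69.19 dB SPL.
woodworking router: 89 − 20·log₁₀(39.4/3.5) = 89 − 21.03 = 67.97 dB SPL.
CNC lathe: 84 − 20·log₁₀(9.3/3.5) = 84 − 8.49 = 75.51 dB SPL.
Σ 10^(L/10) = 5.015e+07 → L_total = 10·log₁₀(5.015e+07) = 77.00 dB SPL.

77.0 dB SPL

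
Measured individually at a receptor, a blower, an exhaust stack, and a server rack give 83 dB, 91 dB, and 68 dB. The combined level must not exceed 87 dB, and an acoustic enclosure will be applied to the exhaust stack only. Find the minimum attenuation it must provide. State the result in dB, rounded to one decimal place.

6.3 dB

Fixed contribution from the other sources: Σ 10^(L/10) = 10^(83/10) + 10^(68/10) = 2.058e+08 (83.14 dB).
To meet 87 dB overall, the treated exhaust stack may contribute at most 10^(87/10) − 2.058e+08 = 2.954e+08, i.e. 84.70 dB.
Required insertion loss = 91 − 84.70 = 6.30 dB.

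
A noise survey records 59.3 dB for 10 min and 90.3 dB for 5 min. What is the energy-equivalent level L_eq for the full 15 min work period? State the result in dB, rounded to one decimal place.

The energy average is taken in the linear domain: L_eq = 10·log₁₀[(Σ tᵢ·10^(Lᵢ/10))/T], T = 15 min.
Σ tᵢ·10^(Lᵢ/10) = 10·10^(59.3/10) + 5·10^(90.3/10) = 5.366e+09.
L_eq = 10·log₁₀(5.366e+09/15) = 85.54 dB.

85.5 dB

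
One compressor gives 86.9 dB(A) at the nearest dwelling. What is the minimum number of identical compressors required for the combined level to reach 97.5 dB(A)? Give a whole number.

Need L₁ + 10·log₁₀ N ≥ 97.5, i.e. log₁₀ N ≥ 1.06.
N ≥ 10^(10.6/10) = 11.482, so N = 12.

12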